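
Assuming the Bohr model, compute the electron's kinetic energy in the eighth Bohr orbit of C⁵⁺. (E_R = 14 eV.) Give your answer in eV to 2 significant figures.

7.9 eV

For a Coulomb orbit the virial theorem gives K = −E_n.
E_n = −E_R·Z²/n², so K = E_R·Z²/n² = 14 × 6²/8² = 7.9 eV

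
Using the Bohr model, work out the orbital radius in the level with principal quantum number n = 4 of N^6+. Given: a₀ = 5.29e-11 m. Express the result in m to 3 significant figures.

1.21e-10 m

r_n = n²a₀/Z = 4² × 5.29e-11 / 7
    = 16 × 5.29e-11 / 7 = 1.21e-10 m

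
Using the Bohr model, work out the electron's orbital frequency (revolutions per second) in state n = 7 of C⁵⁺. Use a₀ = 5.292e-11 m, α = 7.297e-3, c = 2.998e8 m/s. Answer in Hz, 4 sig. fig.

6.905e14 Hz

r = n²a₀/Z = 4.322e-10 m, v = Zαc/n = 1.875e6 m/s
f = v/(2πr) = 6.905e14 Hz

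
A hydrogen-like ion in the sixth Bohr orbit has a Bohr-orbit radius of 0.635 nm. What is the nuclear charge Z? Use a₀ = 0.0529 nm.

3

r_n = n²a₀/Z ⇒ Z = n²a₀/r = 6² × 0.0529 / 0.635 ≈ 3.00
Z = 3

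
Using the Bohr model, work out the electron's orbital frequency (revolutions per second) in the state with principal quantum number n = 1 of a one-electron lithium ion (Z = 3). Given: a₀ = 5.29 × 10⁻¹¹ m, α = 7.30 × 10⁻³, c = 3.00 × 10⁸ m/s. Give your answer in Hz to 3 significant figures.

5.93 × 10¹⁶ Hz

r = n²a₀/Z = 1.76 × 10⁻¹¹ m, v = Zαc/n = 6.57 × 10⁶ m/s
f = v/(2πr) = 5.93 × 10¹⁶ Hz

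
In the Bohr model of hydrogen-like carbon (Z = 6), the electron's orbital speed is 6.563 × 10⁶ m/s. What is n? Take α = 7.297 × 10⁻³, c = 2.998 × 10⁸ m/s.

v_n = Zαc/n ⇒ n = Zαc/v = 6 × 0.007297 × 2.998 × 10⁸ / 6.563 × 10⁶ ≈ 2.00
n = 2

2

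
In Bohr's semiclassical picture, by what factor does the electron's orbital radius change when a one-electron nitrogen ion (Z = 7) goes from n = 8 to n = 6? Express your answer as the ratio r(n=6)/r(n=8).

r ∝ Z^-1 · n^2; with Z fixed, r ∝ n^2.
r(n=6)/r(n=8) = (6/8)^2 = 9/16

9/16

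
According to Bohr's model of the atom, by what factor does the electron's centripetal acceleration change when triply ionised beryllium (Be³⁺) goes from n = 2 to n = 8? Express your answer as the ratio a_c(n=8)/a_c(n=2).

a_c ∝ Z^3 · n^-4; with Z fixed, a_c ∝ n^-4.
a_c(n=8)/a_c(n=2) = (8/2)^-4 = 1/256

1/256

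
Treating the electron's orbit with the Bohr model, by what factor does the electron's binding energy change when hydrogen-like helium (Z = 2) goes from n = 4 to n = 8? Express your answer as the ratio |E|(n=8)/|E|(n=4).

1/4

|E| ∝ Z^2 · n^-2; with Z fixed, |E| ∝ n^-2.
|E|(n=8)/|E|(n=4) = (8/4)^-2 = 1/4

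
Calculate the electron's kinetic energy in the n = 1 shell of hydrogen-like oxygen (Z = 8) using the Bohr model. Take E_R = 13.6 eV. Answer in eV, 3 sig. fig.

For a Coulomb orbit the virial theorem gives K = −E_n.
E_n = −E_R·Z²/n², so K = E_R·Z²/n² = 13.6 × 8²/1² = 870 eV

870 eV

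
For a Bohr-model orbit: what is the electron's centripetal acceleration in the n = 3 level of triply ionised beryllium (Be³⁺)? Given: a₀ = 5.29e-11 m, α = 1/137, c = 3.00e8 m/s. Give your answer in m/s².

r = n²a₀/Z = 1.19e-10 m, v = Zαc/n = 2.92e6 m/s
a = v²/r = (2.92e6)² / 1.19e-10 = 7.16e22 m/s²

7.16e22 m/s²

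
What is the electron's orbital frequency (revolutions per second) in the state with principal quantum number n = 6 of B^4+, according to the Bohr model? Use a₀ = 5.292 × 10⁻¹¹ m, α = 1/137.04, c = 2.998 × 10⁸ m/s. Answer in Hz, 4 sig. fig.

r = n²a₀/Z = 3.810 × 10⁻¹⁰ m, v = Zαc/n = 1.823 × 10⁶ m/s
f = v/(2πr) = 7.615 × 10¹⁴ Hz

7.615 × 10¹⁴ Hz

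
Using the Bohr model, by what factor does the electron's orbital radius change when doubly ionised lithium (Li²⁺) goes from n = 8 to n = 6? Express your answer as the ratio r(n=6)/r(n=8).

9/16

r ∝ Z^-1 · n^2; with Z fixed, r ∝ n^2.
r(n=6)/r(n=8) = (6/8)^2 = 9/16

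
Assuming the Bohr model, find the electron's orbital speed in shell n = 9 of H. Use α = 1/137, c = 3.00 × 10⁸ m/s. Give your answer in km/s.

243 km/s

v_n = Zαc/n = 1 × 0.00730 × 3.00 × 10⁸ / 9
    = 243 km/s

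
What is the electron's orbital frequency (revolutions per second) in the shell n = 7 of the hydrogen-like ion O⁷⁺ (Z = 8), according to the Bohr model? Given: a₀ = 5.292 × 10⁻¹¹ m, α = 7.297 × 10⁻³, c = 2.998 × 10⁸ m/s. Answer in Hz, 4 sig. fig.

1.228 × 10¹⁵ Hz

r = n²a₀/Z = 3.241 × 10⁻¹⁰ m, v = Zαc/n = 2.500 × 10⁶ m/s
f = v/(2πr) = 1.228 × 10¹⁵ Hz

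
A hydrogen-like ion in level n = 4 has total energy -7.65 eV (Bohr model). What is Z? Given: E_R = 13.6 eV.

3

E_n = −E_R Z²/n² ⇒ Z² = −E_n n²/E_R = 7.65 × 4² / 13.6 ≈ 9.00
Z = 3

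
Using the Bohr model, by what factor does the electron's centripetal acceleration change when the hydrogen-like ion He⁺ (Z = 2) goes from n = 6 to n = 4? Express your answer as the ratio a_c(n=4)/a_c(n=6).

a_c ∝ Z^3 · n^-4; with Z fixed, a_c ∝ n^-4.
a_c(n=4)/a_c(n=6) = (4/6)^-4 = 81/16

81/16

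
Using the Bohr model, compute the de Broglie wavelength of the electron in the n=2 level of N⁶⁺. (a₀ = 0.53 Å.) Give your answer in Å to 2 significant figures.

The Bohr quantisation condition is nλ = 2πr_n.
r_n = n²a₀/Z = 0.30 Å
λ = 2πr_n/n = 2π·0.30/2 = 0.95 Å

0.95 Å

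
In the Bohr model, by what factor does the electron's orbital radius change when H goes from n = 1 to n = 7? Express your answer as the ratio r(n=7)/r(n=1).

r ∝ Z^-1 · n^2; with Z fixed, r ∝ n^2.
r(n=7)/r(n=1) = (7/1)^2 = 49

49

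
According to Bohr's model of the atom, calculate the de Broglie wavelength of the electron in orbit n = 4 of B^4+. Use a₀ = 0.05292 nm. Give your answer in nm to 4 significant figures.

The Bohr quantisation condition is nλ = 2πr_n.
r_n = n²a₀/Z = 0.1693 nm
λ = 2πr_n/n = 2π·0.1693/4 = 0.2660 nm

0.2660 nm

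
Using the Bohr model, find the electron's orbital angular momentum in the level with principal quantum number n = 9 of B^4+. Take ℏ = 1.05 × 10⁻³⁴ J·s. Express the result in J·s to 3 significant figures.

9.45 × 10⁻³⁴ J·s

L_n = nℏ = 9 × 1.05 × 10⁻³⁴ = 9.45 × 10⁻³⁴ J·s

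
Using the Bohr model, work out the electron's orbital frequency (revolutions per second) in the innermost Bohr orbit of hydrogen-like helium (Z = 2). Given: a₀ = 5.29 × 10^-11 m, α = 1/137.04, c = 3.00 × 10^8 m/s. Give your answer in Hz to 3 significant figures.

2.63 × 10^16 Hz

r = n²a₀/Z = 2.65 × 10^-11 m, v = Zαc/n = 4.38 × 10^6 m/s
f = v/(2πr) = 2.63 × 10^16 Hz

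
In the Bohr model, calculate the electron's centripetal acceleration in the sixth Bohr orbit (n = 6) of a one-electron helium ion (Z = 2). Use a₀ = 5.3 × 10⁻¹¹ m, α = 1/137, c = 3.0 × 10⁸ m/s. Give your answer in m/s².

5.6 × 10²⁰ m/s²

r = n²a₀/Z = 9.5 × 10⁻¹⁰ m, v = Zαc/n = 7.3 × 10⁵ m/s
a = v²/r = (7.3 × 10⁵)² / 9.5 × 10⁻¹⁰ = 5.6 × 10²⁰ m/s²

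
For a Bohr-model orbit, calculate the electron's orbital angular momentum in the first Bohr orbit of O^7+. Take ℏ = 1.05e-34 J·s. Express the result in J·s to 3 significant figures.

L_n = nℏ = 1 × 1.05e-34 = 1.05e-34 J·s

1.05e-34 J·s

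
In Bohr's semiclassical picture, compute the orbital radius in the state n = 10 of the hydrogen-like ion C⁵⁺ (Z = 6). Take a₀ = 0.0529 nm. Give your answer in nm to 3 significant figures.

0.882 nm

r_n = n²a₀/Z = 10² × 0.0529 / 6
    = 100 × 0.0529 / 6 = 0.882 nm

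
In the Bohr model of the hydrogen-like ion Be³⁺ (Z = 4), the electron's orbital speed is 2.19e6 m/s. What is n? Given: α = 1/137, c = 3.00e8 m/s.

v_n = Zαc/n ⇒ n = Zαc/v = 4 × 0.00730 × 3.00e8 / 2.19e6 ≈ 4.00
n = 4

4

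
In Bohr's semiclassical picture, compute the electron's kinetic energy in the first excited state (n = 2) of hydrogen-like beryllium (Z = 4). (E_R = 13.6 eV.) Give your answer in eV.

54.4 eV

For a Coulomb orbit the virial theorem gives K = −E_n.
E_n = −E_R·Z²/n², so K = E_R·Z²/n² = 13.6 × 4²/2² = 54.4 eV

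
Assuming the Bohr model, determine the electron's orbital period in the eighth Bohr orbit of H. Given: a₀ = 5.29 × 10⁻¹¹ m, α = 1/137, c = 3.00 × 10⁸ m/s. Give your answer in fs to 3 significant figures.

77.7 fs

r = n²a₀/Z = 8²·5.29 × 10⁻¹¹/1 = 3.39 × 10⁻⁹ m
v = Zαc/n = 1·0.00730·3.00 × 10⁸/8 = 2.74 × 10⁵ m/s
T = 2πr/v = 7.77 × 10⁻¹⁴ s = 77.7 fs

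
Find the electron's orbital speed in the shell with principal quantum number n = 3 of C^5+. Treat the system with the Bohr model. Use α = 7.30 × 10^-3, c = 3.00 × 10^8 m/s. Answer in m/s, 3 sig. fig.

v_n = Zαc/n = 6 × 0.00730 × 3.00 × 10^8 / 3
    = 4.38 × 10^6 m/s

4.38 × 10^6 m/s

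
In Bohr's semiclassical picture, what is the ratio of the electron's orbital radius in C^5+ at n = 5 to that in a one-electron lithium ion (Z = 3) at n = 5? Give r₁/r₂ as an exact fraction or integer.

r ∝ Z^-1 · n^2
r₁/r₂ = (6/3)^-1 · (5/5)^2 = 1/2

1/2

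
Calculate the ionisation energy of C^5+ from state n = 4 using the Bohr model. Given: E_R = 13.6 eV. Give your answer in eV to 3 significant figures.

30.6 eV

E_n = −E_R·Z²/n² = −13.6 × 6²/4² eV = -30.6 eV
Ionisation energy = −E_n = 30.6 eV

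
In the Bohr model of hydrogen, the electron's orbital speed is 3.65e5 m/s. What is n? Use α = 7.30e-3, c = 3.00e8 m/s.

v_n = Zαc/n ⇒ n = Zαc/v = 1 × 0.00730 × 3.00e8 / 3.65e5 ≈ 6.00
n = 6

6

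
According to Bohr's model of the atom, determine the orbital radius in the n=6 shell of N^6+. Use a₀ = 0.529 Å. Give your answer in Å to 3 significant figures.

2.72 Å

r_n = n²a₀/Z = 6² × 0.529 / 7
    = 36 × 0.529 / 7 = 2.72 Å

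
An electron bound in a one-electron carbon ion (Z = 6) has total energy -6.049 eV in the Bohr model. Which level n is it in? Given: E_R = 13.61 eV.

E_n = −E_R Z²/n² ⇒ n² = E_R Z²/(−E_n) = 13.61 × 6² / 6.049 ≈ 81.00
n = 9

9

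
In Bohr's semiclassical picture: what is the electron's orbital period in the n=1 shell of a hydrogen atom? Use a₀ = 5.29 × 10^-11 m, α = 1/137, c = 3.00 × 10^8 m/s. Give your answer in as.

152 as

r = n²a₀/Z = 1²·5.29 × 10^-11/1 = 5.29 × 10^-11 m
v = Zαc/n = 1·0.00730·3.00 × 10^8/1 = 2.19 × 10^6 m/s
T = 2πr/v = 1.52 × 10^-16 s = 152 as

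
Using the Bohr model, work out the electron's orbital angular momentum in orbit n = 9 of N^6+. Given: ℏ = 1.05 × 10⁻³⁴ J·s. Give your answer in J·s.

L_n = nℏ = 9 × 1.05 × 10⁻³⁴ = 9.45 × 10⁻³⁴ J·s

9.45 × 10⁻³⁴ J·s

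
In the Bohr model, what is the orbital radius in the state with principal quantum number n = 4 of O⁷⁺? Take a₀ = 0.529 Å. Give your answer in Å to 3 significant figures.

r_n = n²a₀/Z = 4² × 0.529 / 8
    = 16 × 0.529 / 8 = 1.06 Å

1.06 Å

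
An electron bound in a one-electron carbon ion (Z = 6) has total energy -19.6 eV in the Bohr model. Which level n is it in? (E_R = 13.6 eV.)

E_n = −E_R Z²/n² ⇒ n² = E_R Z²/(−E_n) = 13.6 × 6² / 19.6 ≈ 24.98
n = 5

5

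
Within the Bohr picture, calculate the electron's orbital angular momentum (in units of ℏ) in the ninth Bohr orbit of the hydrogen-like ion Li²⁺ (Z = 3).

9

L_n = nℏ, so L/ℏ = n = 9.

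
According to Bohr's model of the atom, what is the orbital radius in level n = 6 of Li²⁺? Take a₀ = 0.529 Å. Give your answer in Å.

6.35 Å

r_n = n²a₀/Z = 6² × 0.529 / 3
    = 36 × 0.529 / 3 = 6.35 Å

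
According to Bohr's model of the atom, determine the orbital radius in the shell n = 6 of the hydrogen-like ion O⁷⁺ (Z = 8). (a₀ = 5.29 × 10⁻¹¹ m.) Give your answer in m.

r_n = n²a₀/Z = 6² × 5.29 × 10⁻¹¹ / 8
    = 36 × 5.29 × 10⁻¹¹ / 8 = 2.38 × 10⁻¹⁰ m

2.38 × 10⁻¹⁰ m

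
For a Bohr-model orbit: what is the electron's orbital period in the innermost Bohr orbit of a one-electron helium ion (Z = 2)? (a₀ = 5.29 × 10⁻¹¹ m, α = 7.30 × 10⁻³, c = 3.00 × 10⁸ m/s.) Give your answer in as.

37.9 as

r = n²a₀/Z = 1²·5.29 × 10⁻¹¹/2 = 2.65 × 10⁻¹¹ m
v = Zαc/n = 2·0.00730·3.00 × 10⁸/1 = 4.38 × 10⁶ m/s
T = 2πr/v = 3.79 × 10⁻¹⁷ s = 37.9 as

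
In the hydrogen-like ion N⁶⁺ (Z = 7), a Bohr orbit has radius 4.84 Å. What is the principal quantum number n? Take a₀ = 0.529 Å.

r_n = n²a₀/Z ⇒ n² = rZ/a₀ = 4.84 × 7 / 0.529 ≈ 64.05
n = 8

8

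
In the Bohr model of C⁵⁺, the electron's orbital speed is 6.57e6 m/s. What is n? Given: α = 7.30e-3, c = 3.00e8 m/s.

2

v_n = Zαc/n ⇒ n = Zαc/v = 6 × 0.00730 × 3.00e8 / 6.57e6 ≈ 2.00
n = 2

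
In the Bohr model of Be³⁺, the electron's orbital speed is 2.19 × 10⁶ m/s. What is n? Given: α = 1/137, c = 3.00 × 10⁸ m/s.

4

v_n = Zαc/n ⇒ n = Zαc/v = 4 × 0.00730 × 3.00 × 10⁸ / 2.19 × 10⁶ ≈ 4.00
n = 4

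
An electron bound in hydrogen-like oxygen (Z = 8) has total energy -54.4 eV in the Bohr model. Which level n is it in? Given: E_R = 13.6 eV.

4

E_n = −E_R Z²/n² ⇒ n² = E_R Z²/(−E_n) = 13.6 × 8² / 54.4 ≈ 16.00
n = 4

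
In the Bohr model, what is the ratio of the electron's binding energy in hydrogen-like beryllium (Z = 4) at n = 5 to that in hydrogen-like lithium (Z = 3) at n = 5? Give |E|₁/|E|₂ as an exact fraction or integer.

|E| ∝ Z^2 · n^-2
|E|₁/|E|₂ = (4/3)^2 · (5/5)^-2 = 16/9

16/9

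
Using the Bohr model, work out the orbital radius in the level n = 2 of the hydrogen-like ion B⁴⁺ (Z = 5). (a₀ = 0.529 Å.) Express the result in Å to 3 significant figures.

r_n = n²a₀/Z = 2² × 0.529 / 5
    = 4 × 0.529 / 5 = 0.423 Å

0.423 Å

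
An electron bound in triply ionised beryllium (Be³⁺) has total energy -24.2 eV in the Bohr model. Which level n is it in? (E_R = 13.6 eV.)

E_n = −E_R Z²/n² ⇒ n² = E_R Z²/(−E_n) = 13.6 × 4² / 24.2 ≈ 8.99
n = 3

3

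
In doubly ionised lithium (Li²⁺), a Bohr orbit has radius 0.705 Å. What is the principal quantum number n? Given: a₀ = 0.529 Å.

r_n = n²a₀/Z ⇒ n² = rZ/a₀ = 0.705 × 3 / 0.529 ≈ 4.00
n = 2

2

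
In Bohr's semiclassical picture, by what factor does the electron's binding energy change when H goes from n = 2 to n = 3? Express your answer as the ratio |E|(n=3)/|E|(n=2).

|E| ∝ Z^2 · n^-2; with Z fixed, |E| ∝ n^-2.
|E|(n=3)/|E|(n=2) = (3/2)^-2 = 4/9

4/9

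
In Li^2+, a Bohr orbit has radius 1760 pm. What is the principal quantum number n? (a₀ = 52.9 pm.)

r_n = n²a₀/Z ⇒ n² = rZ/a₀ = 1760 × 3 / 52.9 ≈ 99.81
n = 10

10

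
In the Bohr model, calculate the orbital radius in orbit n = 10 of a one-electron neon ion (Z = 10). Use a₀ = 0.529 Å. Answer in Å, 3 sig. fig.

r_n = n²a₀/Z = 10² × 0.529 / 10
    = 100 × 0.529 / 10 = 5.29 Å

5.29 Å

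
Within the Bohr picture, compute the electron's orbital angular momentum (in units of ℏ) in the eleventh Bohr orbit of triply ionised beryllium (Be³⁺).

L_n = nℏ, so L/ℏ = n = 11.

11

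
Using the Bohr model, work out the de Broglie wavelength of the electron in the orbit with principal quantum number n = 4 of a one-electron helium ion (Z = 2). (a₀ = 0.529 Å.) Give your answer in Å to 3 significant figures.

The Bohr quantisation condition is nλ = 2πr_n.
r_n = n²a₀/Z = 4.23 Å
λ = 2πr_n/n = 2π·4.23/4 = 6.65 Å

6.65 Å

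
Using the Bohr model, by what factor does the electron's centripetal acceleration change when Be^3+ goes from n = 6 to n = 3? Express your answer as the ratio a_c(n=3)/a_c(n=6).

a_c ∝ Z^3 · n^-4; with Z fixed, a_c ∝ n^-4.
a_c(n=3)/a_c(n=6) = (3/6)^-4 = 16

16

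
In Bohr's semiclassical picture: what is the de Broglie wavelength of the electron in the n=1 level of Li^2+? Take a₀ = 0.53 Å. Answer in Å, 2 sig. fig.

The Bohr quantisation condition is nλ = 2πr_n.
r_n = n²a₀/Z = 0.18 Å
λ = 2πr_n/n = 2π·0.18/1 = 1.1 Å

1.1 Å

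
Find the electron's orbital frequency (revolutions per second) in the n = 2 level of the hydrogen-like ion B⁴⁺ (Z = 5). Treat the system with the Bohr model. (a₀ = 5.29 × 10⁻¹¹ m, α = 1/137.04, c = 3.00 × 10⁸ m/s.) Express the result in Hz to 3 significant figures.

r = n²a₀/Z = 4.23 × 10⁻¹¹ m, v = Zαc/n = 5.47 × 10⁶ m/s
f = v/(2πr) = 2.06 × 10¹⁶ Hz

2.06 × 10¹⁶ Hz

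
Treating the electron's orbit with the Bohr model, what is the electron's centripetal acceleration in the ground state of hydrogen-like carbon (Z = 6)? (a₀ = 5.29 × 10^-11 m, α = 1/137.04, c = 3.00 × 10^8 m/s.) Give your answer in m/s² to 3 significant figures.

r = n²a₀/Z = 8.82 × 10^-12 m, v = Zαc/n = 1.31 × 10^7 m/s
a = v²/r = (1.31 × 10^7)² / 8.82 × 10^-12 = 1.96 × 10^25 m/s²

1.96 × 10^25 m/s²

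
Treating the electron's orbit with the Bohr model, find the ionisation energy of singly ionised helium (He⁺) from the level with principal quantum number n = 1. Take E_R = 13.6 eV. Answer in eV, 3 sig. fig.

54.4 eV

E_n = −E_R·Z²/n² = −13.6 × 2²/1² eV = -54.4 eV
Ionisation energy = −E_n = 54.4 eV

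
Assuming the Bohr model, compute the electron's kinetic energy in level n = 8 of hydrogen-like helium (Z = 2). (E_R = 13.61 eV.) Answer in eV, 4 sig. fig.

0.8506 eV

For a Coulomb orbit the virial theorem gives K = −E_n.
E_n = −E_R·Z²/n², so K = E_R·Z²/n² = 13.61 × 2²/8² = 0.8506 eV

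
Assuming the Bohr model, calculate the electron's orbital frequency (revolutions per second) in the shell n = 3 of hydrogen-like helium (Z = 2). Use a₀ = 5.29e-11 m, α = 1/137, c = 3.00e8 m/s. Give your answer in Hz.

r = n²a₀/Z = 2.38e-10 m, v = Zαc/n = 1.46e6 m/s
f = v/(2πr) = 9.76e14 Hz

9.76e14 Hz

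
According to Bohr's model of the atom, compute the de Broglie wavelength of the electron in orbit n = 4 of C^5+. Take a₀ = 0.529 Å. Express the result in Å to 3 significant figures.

2.22 Å

The Bohr quantisation condition is nλ = 2πr_n.
r_n = n²a₀/Z = 1.41 Å
λ = 2πr_n/n = 2π·1.41/4 = 2.22 Å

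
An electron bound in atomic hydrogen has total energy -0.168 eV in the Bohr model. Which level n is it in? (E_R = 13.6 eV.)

E_n = −E_R Z²/n² ⇒ n² = E_R Z²/(−E_n) = 13.6 × 1² / 0.168 ≈ 80.95
n = 9

9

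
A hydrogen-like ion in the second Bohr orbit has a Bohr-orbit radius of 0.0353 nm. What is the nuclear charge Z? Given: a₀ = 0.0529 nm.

r_n = n²a₀/Z ⇒ Z = n²a₀/r = 2² × 0.0529 / 0.0353 ≈ 5.99
Z = 6

6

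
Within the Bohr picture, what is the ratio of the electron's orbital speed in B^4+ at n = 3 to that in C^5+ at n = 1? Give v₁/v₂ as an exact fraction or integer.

v ∝ Z^1 · n^-1
v₁/v₂ = (5/6)^1 · (3/1)^-1 = 5/18

5/18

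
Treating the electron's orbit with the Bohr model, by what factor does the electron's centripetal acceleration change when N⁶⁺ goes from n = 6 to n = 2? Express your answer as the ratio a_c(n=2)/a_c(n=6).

a_c ∝ Z^3 · n^-4; with Z fixed, a_c ∝ n^-4.
a_c(n=2)/a_c(n=6) = (2/6)^-4 = 81

81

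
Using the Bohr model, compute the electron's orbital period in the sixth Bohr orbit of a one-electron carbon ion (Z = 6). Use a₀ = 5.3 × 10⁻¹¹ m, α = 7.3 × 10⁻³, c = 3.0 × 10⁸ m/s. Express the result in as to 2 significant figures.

r = n²a₀/Z = 6²·5.3 × 10⁻¹¹/6 = 3.2 × 10⁻¹⁰ m
v = Zαc/n = 6·0.0073·3.0 × 10⁸/6 = 2.2 × 10⁶ m/s
T = 2πr/v = 9.1 × 10⁻¹⁶ s = 910 as

910 as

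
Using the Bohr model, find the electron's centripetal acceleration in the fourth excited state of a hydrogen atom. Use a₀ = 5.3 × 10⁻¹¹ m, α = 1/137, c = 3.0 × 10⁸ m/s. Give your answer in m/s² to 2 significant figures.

r = n²a₀/Z = 1.3 × 10⁻⁹ m, v = Zαc/n = 4.4 × 10⁵ m/s
a = v²/r = (4.4 × 10⁵)² / 1.3 × 10⁻⁹ = 1.4 × 10²⁰ m/s²

1.4 × 10²⁰ m/s²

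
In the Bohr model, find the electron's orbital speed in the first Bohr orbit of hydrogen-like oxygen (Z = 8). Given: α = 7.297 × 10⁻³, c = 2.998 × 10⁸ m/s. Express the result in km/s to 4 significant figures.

v_n = Zαc/n = 8 × 0.007297 × 2.998 × 10⁸ / 1
    = 1.750 × 10⁴ km/s

1.750 × 10⁴ km/s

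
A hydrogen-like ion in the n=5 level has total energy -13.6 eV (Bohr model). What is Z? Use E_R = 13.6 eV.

5

E_n = −E_R Z²/n² ⇒ Z² = −E_n n²/E_R = 13.6 × 5² / 13.6 ≈ 25.00
Z = 5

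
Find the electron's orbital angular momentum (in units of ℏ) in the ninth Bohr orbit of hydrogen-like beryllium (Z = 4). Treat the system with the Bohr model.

9

L_n = nℏ, so L/ℏ = n = 9.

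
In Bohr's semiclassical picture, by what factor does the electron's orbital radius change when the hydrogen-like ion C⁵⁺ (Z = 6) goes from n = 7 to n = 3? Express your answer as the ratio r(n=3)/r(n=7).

9/49

r ∝ Z^-1 · n^2; with Z fixed, r ∝ n^2.
r(n=3)/r(n=7) = (3/7)^2 = 9/49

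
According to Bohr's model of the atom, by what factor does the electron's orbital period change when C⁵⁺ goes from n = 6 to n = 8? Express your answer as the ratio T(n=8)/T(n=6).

T ∝ Z^-2 · n^3; with Z fixed, T ∝ n^3.
T(n=8)/T(n=6) = (8/6)^3 = 64/27

64/27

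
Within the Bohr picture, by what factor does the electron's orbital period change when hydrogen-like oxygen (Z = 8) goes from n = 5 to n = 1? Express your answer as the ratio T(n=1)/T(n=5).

T ∝ Z^-2 · n^3; with Z fixed, T ∝ n^3.
T(n=1)/T(n=5) = (1/5)^3 = 1/125

1/125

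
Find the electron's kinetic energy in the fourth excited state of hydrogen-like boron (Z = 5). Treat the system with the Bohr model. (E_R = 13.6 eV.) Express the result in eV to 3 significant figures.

13.6 eV

For a Coulomb orbit the virial theorem gives K = −E_n.
E_n = −E_R·Z²/n², so K = E_R·Z²/n² = 13.6 × 5²/5² = 13.6 eV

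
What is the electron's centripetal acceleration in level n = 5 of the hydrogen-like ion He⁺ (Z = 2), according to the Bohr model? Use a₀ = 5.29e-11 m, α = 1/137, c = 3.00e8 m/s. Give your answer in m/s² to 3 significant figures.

1.16e21 m/s²

r = n²a₀/Z = 6.61e-10 m, v = Zαc/n = 8.76e5 m/s
a = v²/r = (8.76e5)² / 6.61e-10 = 1.16e21 m/s²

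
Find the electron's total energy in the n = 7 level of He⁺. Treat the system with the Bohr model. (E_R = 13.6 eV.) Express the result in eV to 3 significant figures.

-1.11 eV

E_n = −E_R·Z²/n² = −13.6 × 2²/7² = -1.11 eV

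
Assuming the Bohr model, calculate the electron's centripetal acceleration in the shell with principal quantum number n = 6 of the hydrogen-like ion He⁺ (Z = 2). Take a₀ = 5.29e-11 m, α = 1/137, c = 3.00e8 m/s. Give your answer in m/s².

r = n²a₀/Z = 9.52e-10 m, v = Zαc/n = 7.30e5 m/s
a = v²/r = (7.30e5)² / 9.52e-10 = 5.60e20 m/s²

5.60e20 m/s²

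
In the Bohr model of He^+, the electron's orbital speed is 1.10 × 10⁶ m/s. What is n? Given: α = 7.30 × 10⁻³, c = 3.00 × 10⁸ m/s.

4

v_n = Zαc/n ⇒ n = Zαc/v = 2 × 0.00730 × 3.00 × 10⁸ / 1.10 × 10⁶ ≈ 3.98
n = 4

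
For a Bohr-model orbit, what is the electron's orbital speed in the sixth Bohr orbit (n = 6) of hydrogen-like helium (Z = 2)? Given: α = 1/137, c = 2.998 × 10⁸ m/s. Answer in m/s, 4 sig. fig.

7.294 × 10⁵ m/s

v_n = Zαc/n = 2 × 0.007299 × 2.998 × 10⁸ / 6
    = 7.294 × 10⁵ m/s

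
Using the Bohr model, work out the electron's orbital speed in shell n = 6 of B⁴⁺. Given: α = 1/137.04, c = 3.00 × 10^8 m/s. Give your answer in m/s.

1.82 × 10^6 m/s

v_n = Zαc/n = 5 × 0.00730 × 3.00 × 10^8 / 6
    = 1.82 × 10^6 m/s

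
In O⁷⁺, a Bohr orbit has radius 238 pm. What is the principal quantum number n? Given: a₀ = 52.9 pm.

r_n = n²a₀/Z ⇒ n² = rZ/a₀ = 238 × 8 / 52.9 ≈ 35.99
n = 6

6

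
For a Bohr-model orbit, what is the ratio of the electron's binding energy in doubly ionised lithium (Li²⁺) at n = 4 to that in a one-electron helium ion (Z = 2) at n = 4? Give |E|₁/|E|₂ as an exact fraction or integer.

9/4

|E| ∝ Z^2 · n^-2
|E|₁/|E|₂ = (3/2)^2 · (4/4)^-2 = 9/4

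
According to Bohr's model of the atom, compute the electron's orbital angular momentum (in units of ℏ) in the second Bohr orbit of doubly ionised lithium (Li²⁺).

2

L_n = nℏ, so L/ℏ = n = 2.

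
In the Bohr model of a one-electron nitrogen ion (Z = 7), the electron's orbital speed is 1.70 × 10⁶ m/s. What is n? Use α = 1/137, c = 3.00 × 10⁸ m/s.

9

v_n = Zαc/n ⇒ n = Zαc/v = 7 × 0.00730 × 3.00 × 10⁸ / 1.70 × 10⁶ ≈ 9.02
n = 9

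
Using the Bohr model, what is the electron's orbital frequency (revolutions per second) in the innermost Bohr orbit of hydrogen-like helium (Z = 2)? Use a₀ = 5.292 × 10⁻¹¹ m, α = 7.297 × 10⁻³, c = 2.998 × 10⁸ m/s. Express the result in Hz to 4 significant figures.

r = n²a₀/Z = 2.646 × 10⁻¹¹ m, v = Zαc/n = 4.375 × 10⁶ m/s
f = v/(2πr) = 2.632 × 10¹⁶ Hz

2.632 × 10¹⁶ Hz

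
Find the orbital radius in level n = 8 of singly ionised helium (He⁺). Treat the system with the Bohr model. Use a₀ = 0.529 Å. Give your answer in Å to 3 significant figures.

r_n = n²a₀/Z = 8² × 0.529 / 2
    = 64 × 0.529 / 2 = 16.9 Å

16.9 Å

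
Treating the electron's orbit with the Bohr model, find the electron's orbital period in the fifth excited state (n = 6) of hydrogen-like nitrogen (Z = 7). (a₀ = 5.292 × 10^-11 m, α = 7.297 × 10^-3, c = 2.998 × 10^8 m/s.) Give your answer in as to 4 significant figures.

670.0 as

r = n²a₀/Z = 6²·5.292 × 10^-11/7 = 2.722 × 10^-10 m
v = Zαc/n = 7·0.007297·2.998 × 10^8/6 = 2.552 × 10^6 m/s
T = 2πr/v = 6.700 × 10^-16 s = 670.0 as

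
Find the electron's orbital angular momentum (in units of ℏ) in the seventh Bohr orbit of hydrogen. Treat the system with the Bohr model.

7

L_n = nℏ, so L/ℏ = n = 7.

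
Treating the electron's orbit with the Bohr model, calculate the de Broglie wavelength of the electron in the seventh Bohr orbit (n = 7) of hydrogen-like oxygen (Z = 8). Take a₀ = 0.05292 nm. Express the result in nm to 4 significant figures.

0.2909 nm

The Bohr quantisation condition is nλ = 2πr_n.
r_n = n²a₀/Z = 0.3241 nm
λ = 2πr_n/n = 2π·0.3241/7 = 0.2909 nm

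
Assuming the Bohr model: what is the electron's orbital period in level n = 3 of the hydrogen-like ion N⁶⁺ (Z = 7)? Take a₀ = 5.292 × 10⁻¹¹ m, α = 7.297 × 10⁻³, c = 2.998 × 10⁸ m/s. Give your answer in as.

83.75 as

r = n²a₀/Z = 3²·5.292 × 10⁻¹¹/7 = 6.804 × 10⁻¹¹ m
v = Zαc/n = 7·0.007297·2.998 × 10⁸/3 = 5.104 × 10⁶ m/s
T = 2πr/v = 8.375 × 10⁻¹⁷ s = 83.75 as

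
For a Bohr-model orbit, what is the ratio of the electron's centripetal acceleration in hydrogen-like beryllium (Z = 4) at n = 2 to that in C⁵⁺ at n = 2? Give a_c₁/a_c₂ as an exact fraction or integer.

8/27

a_c ∝ Z^3 · n^-4
a_c₁/a_c₂ = (4/6)^3 · (2/2)^-4 = 8/27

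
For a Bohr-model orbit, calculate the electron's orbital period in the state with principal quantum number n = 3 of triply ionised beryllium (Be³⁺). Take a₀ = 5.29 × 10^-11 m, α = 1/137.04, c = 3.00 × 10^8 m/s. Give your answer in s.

2.56 × 10^-16 s

r = n²a₀/Z = 3²·5.29 × 10^-11/4 = 1.19 × 10^-10 m
v = Zαc/n = 4·0.00730·3.00 × 10^8/3 = 2.92 × 10^6 m/s
T = 2πr/v = 2.56 × 10^-16 s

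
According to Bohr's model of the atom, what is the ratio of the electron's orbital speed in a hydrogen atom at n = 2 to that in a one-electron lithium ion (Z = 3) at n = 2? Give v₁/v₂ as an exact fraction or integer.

1/3

v ∝ Z^1 · n^-1
v₁/v₂ = (1/3)^1 · (2/2)^-1 = 1/3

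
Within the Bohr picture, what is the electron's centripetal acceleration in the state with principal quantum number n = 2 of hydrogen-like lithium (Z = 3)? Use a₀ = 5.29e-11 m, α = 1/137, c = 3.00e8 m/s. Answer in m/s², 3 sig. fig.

1.53e23 m/s²

r = n²a₀/Z = 7.05e-11 m, v = Zαc/n = 3.28e6 m/s
a = v²/r = (3.28e6)² / 7.05e-11 = 1.53e23 m/s²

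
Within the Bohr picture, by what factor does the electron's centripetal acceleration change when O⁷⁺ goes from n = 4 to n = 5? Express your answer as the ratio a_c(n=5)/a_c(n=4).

a_c ∝ Z^3 · n^-4; with Z fixed, a_c ∝ n^-4.
a_c(n=5)/a_c(n=4) = (5/4)^-4 = 256/625

256/625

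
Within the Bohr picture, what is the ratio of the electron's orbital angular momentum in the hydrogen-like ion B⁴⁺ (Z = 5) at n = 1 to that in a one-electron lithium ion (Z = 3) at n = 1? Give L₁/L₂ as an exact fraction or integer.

1

L = nℏ is independent of Z.
L₁/L₂ = n₁/n₂ = 1/1 = 1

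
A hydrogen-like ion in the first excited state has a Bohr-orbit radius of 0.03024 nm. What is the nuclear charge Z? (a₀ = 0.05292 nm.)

r_n = n²a₀/Z ⇒ Z = n²a₀/r = 2² × 0.05292 / 0.03024 ≈ 7.00
Z = 7

7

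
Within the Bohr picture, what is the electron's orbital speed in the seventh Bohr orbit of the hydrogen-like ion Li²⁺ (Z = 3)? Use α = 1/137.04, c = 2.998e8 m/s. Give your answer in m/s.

9.376e5 m/s

v_n = Zαc/n = 3 × 0.007297 × 2.998e8 / 7
    = 9.376e5 m/s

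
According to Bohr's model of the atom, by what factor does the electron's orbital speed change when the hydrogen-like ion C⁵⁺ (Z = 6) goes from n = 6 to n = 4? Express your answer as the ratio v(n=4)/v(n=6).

3/2

v ∝ Z^1 · n^-1; with Z fixed, v ∝ n^-1.
v(n=4)/v(n=6) = (4/6)^-1 = 3/2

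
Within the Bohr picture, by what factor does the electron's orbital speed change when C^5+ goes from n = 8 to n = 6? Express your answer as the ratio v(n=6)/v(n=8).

4/3

v ∝ Z^1 · n^-1; with Z fixed, v ∝ n^-1.
v(n=6)/v(n=8) = (6/8)^-1 = 4/3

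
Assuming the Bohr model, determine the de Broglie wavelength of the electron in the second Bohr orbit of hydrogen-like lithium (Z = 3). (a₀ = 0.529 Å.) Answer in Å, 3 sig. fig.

2.22 Å

The Bohr quantisation condition is nλ = 2πr_n.
r_n = n²a₀/Z = 0.705 Å
λ = 2πr_n/n = 2π·0.705/2 = 2.22 Å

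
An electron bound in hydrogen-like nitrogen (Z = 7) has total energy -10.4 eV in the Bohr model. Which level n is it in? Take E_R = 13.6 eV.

E_n = −E_R Z²/n² ⇒ n² = E_R Z²/(−E_n) = 13.6 × 7² / 10.4 ≈ 64.08
n = 8

8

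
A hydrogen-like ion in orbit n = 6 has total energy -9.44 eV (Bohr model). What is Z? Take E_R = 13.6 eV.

5

E_n = −E_R Z²/n² ⇒ Z² = −E_n n²/E_R = 9.44 × 6² / 13.6 ≈ 24.99
Z = 5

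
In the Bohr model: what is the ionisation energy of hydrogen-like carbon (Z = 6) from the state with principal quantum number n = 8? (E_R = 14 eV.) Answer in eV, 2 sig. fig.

E_n = −E_R·Z²/n² = −14 × 6²/8² eV = -7.9 eV
Ionisation energy = −E_n = 7.9 eV

7.9 eV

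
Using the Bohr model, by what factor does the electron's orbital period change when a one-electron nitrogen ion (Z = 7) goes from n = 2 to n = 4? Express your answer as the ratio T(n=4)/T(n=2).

T ∝ Z^-2 · n^3; with Z fixed, T ∝ n^3.
T(n=4)/T(n=2) = (4/2)^3 = 8

8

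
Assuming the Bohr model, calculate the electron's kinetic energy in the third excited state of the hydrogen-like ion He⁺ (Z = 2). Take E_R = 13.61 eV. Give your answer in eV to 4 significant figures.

For a Coulomb orbit the virial theorem gives K = −E_n.
E_n = −E_R·Z²/n², so K = E_R·Z²/n² = 13.61 × 2²/4² = 3.402 eV

3.402 eV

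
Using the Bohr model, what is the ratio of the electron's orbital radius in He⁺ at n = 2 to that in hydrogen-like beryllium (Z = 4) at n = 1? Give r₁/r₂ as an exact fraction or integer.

r ∝ Z^-1 · n^2
r₁/r₂ = (2/4)^-1 · (2/1)^2 = 8

8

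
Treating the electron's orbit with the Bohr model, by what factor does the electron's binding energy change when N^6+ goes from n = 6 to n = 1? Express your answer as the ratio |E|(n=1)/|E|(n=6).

36

|E| ∝ Z^2 · n^-2; with Z fixed, |E| ∝ n^-2.
|E|(n=1)/|E|(n=6) = (1/6)^-2 = 36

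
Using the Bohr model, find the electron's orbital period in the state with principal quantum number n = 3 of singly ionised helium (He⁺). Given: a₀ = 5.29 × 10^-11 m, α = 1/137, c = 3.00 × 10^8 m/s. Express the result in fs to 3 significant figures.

r = n²a₀/Z = 3²·5.29 × 10^-11/2 = 2.38 × 10^-10 m
v = Zαc/n = 2·0.00730·3.00 × 10^8/3 = 1.46 × 10^6 m/s
T = 2πr/v = 1.02 × 10^-15 s = 1.02 fs

1.02 fs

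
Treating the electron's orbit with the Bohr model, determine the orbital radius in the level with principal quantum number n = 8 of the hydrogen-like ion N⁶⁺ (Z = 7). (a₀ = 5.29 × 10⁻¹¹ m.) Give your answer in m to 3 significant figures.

4.84 × 10⁻¹⁰ m

r_n = n²a₀/Z = 8² × 5.29 × 10⁻¹¹ / 7
    = 64 × 5.29 × 10⁻¹¹ / 7 = 4.84 × 10⁻¹⁰ m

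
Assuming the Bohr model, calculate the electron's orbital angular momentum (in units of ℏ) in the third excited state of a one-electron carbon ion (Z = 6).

4

L_n = nℏ, so L/ℏ = n = 4.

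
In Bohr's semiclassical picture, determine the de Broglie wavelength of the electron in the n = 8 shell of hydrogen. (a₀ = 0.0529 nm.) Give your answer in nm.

2.66 nm

The Bohr quantisation condition is nλ = 2πr_n.
r_n = n²a₀/Z = 3.39 nm
λ = 2πr_n/n = 2π·3.39/8 = 2.66 nm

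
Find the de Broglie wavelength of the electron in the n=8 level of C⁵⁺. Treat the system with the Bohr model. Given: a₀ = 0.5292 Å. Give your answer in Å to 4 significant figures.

4.433 Å

The Bohr quantisation condition is nλ = 2πr_n.
r_n = n²a₀/Z = 5.645 Å
λ = 2πr_n/n = 2π·5.645/8 = 4.433 Å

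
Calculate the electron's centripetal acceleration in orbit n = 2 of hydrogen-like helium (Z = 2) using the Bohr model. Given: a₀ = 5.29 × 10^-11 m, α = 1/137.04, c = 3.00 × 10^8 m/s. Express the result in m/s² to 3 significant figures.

r = n²a₀/Z = 1.06 × 10^-10 m, v = Zαc/n = 2.19 × 10^6 m/s
a = v²/r = (2.19 × 10^6)² / 1.06 × 10^-10 = 4.53 × 10^22 m/s²

4.53 × 10^22 m/s²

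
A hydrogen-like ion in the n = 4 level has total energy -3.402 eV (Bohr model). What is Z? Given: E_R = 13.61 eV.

2

E_n = −E_R Z²/n² ⇒ Z² = −E_n n²/E_R = 3.402 × 4² / 13.61 ≈ 4.00
Z = 2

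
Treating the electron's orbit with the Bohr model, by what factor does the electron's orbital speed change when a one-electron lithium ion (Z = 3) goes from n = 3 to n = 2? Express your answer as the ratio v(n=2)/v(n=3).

v ∝ Z^1 · n^-1; with Z fixed, v ∝ n^-1.
v(n=2)/v(n=3) = (2/3)^-1 = 3/2

3/2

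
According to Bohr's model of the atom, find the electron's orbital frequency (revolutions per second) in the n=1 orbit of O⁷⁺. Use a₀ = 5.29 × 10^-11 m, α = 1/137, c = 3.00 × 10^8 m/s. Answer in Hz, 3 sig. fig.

4.22 × 10^17 Hz

r = n²a₀/Z = 6.61 × 10^-12 m, v = Zαc/n = 1.75 × 10^7 m/s
f = v/(2πr) = 4.22 × 10^17 Hz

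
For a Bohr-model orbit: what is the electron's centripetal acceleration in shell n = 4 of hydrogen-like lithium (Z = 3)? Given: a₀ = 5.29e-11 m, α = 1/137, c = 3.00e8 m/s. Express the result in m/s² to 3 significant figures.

9.56e21 m/s²

r = n²a₀/Z = 2.82e-10 m, v = Zαc/n = 1.64e6 m/s
a = v²/r = (1.64e6)² / 2.82e-10 = 9.56e21 m/s²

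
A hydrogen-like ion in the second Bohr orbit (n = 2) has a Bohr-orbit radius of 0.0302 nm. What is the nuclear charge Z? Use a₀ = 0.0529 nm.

7

r_n = n²a₀/Z ⇒ Z = n²a₀/r = 2² × 0.0529 / 0.0302 ≈ 7.01
Z = 7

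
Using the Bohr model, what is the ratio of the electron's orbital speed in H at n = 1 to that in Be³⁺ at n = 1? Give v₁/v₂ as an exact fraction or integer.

v ∝ Z^1 · n^-1
v₁/v₂ = (1/4)^1 · (1/1)^-1 = 1/4

1/4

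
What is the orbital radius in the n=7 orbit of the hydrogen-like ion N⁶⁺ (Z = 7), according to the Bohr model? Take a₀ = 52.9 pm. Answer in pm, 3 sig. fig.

370 pm

r_n = n²a₀/Z = 7² × 52.9 / 7
    = 49 × 52.9 / 7 = 370 pm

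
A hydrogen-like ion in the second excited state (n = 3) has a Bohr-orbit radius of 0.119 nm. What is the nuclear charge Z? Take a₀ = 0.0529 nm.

4

r_n = n²a₀/Z ⇒ Z = n²a₀/r = 3² × 0.0529 / 0.119 ≈ 4.00
Z = 4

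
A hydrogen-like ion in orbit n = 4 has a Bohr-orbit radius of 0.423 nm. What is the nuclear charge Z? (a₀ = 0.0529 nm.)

r_n = n²a₀/Z ⇒ Z = n²a₀/r = 4² × 0.0529 / 0.423 ≈ 2.00
Z = 2

2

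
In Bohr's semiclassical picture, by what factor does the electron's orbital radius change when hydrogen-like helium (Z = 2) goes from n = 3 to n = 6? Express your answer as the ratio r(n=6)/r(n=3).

4

r ∝ Z^-1 · n^2; with Z fixed, r ∝ n^2.
r(n=6)/r(n=3) = (6/3)^2 = 4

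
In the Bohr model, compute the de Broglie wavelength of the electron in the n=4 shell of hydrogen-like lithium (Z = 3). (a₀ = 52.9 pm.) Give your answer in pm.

The Bohr quantisation condition is nλ = 2πr_n.
r_n = n²a₀/Z = 282 pm
λ = 2πr_n/n = 2π·282/4 = 443 pm

443 pm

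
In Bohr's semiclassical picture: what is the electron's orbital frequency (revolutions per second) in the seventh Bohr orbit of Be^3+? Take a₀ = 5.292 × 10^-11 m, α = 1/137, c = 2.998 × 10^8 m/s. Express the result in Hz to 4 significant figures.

3.070 × 10^14 Hz

r = n²a₀/Z = 6.483 × 10^-10 m, v = Zαc/n = 1.250 × 10^6 m/s
f = v/(2πr) = 3.070 × 10^14 Hz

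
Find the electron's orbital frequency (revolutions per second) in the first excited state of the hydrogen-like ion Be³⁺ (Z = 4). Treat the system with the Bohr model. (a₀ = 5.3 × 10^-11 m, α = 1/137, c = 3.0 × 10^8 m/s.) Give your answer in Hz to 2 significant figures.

r = n²a₀/Z = 5.3 × 10^-11 m, v = Zαc/n = 4.4 × 10^6 m/s
f = v/(2πr) = 1.3 × 10^16 Hz

1.3 × 10^16 Hz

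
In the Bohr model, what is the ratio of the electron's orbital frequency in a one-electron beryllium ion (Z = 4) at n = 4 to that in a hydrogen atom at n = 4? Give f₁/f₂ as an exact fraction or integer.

f ∝ Z^2 · n^-3
f₁/f₂ = (4/1)^2 · (4/4)^-3 = 16

16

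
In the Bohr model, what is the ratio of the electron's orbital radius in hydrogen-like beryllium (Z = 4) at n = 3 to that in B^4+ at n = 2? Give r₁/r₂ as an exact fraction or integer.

45/16

r ∝ Z^-1 · n^2
r₁/r₂ = (4/5)^-1 · (3/2)^2 = 45/16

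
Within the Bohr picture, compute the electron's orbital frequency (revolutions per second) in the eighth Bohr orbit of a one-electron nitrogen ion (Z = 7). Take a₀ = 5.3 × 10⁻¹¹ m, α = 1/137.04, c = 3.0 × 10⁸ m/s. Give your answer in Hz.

6.3 × 10¹⁴ Hz

r = n²a₀/Z = 4.8 × 10⁻¹⁰ m, v = Zαc/n = 1.9 × 10⁶ m/s
f = v/(2πr) = 6.3 × 10¹⁴ Hz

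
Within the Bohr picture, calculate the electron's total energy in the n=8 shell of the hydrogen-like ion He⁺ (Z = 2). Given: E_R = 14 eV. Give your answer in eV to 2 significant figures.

E_n = −E_R·Z²/n² = −14 × 2²/8² = -0.88 eV

-0.88 eV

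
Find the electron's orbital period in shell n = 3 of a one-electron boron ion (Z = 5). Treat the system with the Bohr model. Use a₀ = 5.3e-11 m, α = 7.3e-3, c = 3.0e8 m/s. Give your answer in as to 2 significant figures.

r = n²a₀/Z = 3²·5.3e-11/5 = 9.5e-11 m
v = Zαc/n = 5·0.0073·3.0e8/3 = 3.6e6 m/s
T = 2πr/v = 1.6e-16 s = 160 as

160 as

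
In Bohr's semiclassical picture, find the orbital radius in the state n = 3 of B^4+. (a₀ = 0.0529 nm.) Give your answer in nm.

r_n = n²a₀/Z = 3² × 0.0529 / 5
    = 9 × 0.0529 / 5 = 0.0952 nm

0.0952 nm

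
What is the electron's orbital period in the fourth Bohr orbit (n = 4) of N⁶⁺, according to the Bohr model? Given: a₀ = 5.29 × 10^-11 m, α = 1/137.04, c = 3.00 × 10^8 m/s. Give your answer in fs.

r = n²a₀/Z = 4²·5.29 × 10^-11/7 = 1.21 × 10^-10 m
v = Zαc/n = 7·0.00730·3.00 × 10^8/4 = 3.83 × 10^6 m/s
T = 2πr/v = 1.98 × 10^-16 s = 0.198 fs

0.198 fs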